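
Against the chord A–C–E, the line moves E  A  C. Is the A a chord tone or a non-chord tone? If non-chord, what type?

Chord tone (the root of A minor triad).

A minor triad contains A, C, E; A is the root, so it is a chord tone.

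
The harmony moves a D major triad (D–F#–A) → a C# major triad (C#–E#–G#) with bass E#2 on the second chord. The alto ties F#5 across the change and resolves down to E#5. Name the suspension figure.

At the second chord the bass is E#2. The suspended F#5 lies a ninth above the bass; after resolving down by step to E#5, the interval above the bass becomes an octave.
Suspension figures are named by those two intervals: 9–8.

9–8 suspension.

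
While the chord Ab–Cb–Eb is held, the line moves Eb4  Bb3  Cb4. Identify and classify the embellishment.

The harmony at that moment is Ab minor triad (Ab, Cb, Eb); Bb3 is not a chord tone.
It is approached by leap down from Eb4 and left by step up to Cb4.
Leap in, step out — an appoggiatura.

Bb3 is an appoggiatura.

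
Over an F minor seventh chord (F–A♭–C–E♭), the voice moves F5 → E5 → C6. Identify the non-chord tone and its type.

The harmony at that moment is F minor seventh chord (F, A♭, C, E♭); E5 is not a chord tone.
It is approached by step down from F5 and left by leap up to C6.
Step in, leap out — an escape tone.

E5 is an escape tone.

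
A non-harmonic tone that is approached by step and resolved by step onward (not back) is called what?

Approach: by step. Departure: by step, continuing in the same direction.
Stepwise on both sides with no change of direction means the note fills in the space between two different chord tones — a passing tone. (Had it turned back to its starting note it would be a neighbor tone instead.)

Passing tone.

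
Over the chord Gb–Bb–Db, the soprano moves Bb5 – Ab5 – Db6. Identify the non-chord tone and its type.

The harmony at that moment is Gb major triad (Gb, Bb, Db); Ab5 is not a chord tone.
It is approached by step down from Bb5 and left by leap up to Db6.
Step in, leap out — an escape tone.

Ab5 is an escape tone.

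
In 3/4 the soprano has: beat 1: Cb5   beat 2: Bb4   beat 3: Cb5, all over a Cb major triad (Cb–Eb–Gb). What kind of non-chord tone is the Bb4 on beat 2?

The harmony at that moment is Cb major triad (Cb, Eb, Gb); Bb4 is not a chord tone.
It is approached by step down from Cb5 and left by step up to Cb5.
Step away and step back to the same note — a neighbor tone (lower neighbor).

Lower neighbor tone.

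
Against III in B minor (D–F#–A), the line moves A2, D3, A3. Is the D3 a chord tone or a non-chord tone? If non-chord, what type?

Chord tone (the root of D major triad).

D major triad contains D, F#, A; D is the root, so it is a chord tone.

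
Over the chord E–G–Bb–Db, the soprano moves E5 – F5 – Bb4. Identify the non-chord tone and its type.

F5 is an escape tone.

The harmony at that moment is E diminished seventh chord (E, G, Bb, Db); F5 is not a chord tone.
It is approached by step up from E5 and left by leap down to Bb4.
Step in, leap out — an escape tone.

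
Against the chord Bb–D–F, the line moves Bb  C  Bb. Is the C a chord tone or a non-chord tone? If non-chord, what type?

The harmony at that moment is Bb major triad (Bb, D, F); C is not a chord tone.
It is approached by step up from Bb and left by step down to Bb.
Step away and step back to the same note — a neighbor tone (upper neighbor).

Non-chord tone — a neighbor tone.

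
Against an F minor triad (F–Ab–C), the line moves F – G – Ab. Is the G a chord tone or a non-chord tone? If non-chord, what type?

The harmony at that moment is F minor triad (F, Ab, C); G is not a chord tone.
It is approached by step up from F and left by step up to Ab.
Step in, step out in the same direction — a passing tone.

Non-chord tone — a passing tone.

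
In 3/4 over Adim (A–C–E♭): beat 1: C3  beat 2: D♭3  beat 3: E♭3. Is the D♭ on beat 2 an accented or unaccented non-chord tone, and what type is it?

The harmony at that moment is A diminished triad (A, C, E♭); D♭3 is not a chord tone.
It is approached by step up from C3 and left by step up to E♭3.
Step in, step out in the same direction — a passing tone.
It falls on a weak beat, so it is unaccented.

Unaccented passing tone.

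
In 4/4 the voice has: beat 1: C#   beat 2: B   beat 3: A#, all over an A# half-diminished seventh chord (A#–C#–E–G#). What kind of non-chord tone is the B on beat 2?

The harmony at that moment is A# half-diminished seventh chord (A#, C#, E, G#); B is not a chord tone.
It is approached by step down from C# and left by step down to A#.
Step in, step out in the same direction — a passing tone.

Passing tone.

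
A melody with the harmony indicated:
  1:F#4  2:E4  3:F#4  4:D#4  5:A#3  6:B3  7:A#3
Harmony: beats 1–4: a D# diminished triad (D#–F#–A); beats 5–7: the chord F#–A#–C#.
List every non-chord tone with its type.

E4 (beat 2) — neighbor tone; B3 (beat 6) — neighbor tone.

The harmony at that moment is D# diminished triad (D#, F#, A); E4 is not a chord tone.
It is approached by step down from F#4 and left by step up to F#4.
Step away and step back to the same note — a neighbor tone (lower neighbor).
The harmony at that moment is F# major triad (F#, A#, C#); B3 is not a chord tone.
It is approached by step up from A#3 and left by step down to A#3.
Step away and step back to the same note — a neighbor tone (upper neighbor).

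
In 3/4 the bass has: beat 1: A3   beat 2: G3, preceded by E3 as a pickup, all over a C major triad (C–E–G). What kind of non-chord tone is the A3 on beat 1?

The harmony at that moment is C major triad (C, E, G); A3 is not a chord tone.
It is approached by leap up from E3 and left by step down to G3.
Leap in, step out, metrically accented — an appoggiatura.

Appoggiatura.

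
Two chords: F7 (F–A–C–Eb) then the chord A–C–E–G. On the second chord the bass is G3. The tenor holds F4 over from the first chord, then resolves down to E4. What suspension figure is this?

At the second chord the bass is G3. The suspended F4 lies a seventh above the bass; after resolving down by step to E4, the interval above the bass becomes a sixth.
Suspension figures are named by those two intervals: 7–6.

7–6 suspension.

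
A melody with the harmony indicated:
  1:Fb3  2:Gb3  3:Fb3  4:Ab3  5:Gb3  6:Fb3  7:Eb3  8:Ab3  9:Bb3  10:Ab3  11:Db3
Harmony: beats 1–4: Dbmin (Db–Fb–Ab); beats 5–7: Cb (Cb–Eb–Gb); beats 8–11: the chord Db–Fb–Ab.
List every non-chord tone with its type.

Gb3 (beat 2) — neighbor tone; Fb3 (beat 6) — passing tone; Bb3 (beat 9) — neighbor tone.

The harmony at that moment is Db minor triad (Db, Fb, Ab); Gb3 is not a chord tone.
It is approached by step up from Fb3 and left by step down to Fb3.
Step away and step back to the same note — a neighbor tone (upper neighbor).
The harmony at that moment is Cb major triad (Cb, Eb, Gb); Fb3 is not a chord tone.
It is approached by step down from Gb3 and left by step down to Eb3.
Step in, step out in the same direction — a passing tone.
The harmony at that moment is Db minor triad (Db, Fb, Ab); Bb3 is not a chord tone.
It is approached by step up from Ab3 and left by step down to Ab3.
Step away and step back to the same note — a neighbor tone (upper neighbor).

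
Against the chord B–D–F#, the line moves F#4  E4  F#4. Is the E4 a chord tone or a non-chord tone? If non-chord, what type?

Non-chord tone — a neighbor tone.

The harmony at that moment is B minor triad (B, D, F#); E4 is not a chord tone.
It is approached by step down from F#4 and left by step up to F#4.
Step away and step back to the same note — a neighbor tone (lower neighbor).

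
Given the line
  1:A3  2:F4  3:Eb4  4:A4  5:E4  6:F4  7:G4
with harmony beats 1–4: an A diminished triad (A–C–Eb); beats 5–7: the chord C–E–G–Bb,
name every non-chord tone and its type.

The harmony at that moment is A diminished triad (A, C, Eb); F4 is not a chord tone.
It is approached by leap up from A3 and left by step down to Eb4.
Leap in, step out — an appoggiatura.
The harmony at that moment is C dominant seventh chord (C, E, G, Bb); F4 is not a chord tone.
It is approached by step up from E4 and left by step up to G4.
Step in, step out in the same direction — a passing tone.

F4 (beat 2) — appoggiatura; F4 (beat 6) — passing tone.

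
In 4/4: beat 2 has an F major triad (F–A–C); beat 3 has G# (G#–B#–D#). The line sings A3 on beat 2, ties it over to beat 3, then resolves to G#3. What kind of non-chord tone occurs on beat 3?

Suspension.

The harmony at that moment is G# major triad (G#, B#, D#); A3 is not a chord tone.
It is held over (the same pitch as the preceding A3) and left by step down to G#3.
Held over from the previous chord and resolving down by step — a suspension.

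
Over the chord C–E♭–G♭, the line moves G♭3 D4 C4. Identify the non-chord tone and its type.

The harmony at that moment is C diminished triad (C, E♭, G♭); D4 is not a chord tone.
It is approached by leap up from G♭3 and left by step down to C4.
Leap in, step out — an appoggiatura.

D4 is an appoggiatura.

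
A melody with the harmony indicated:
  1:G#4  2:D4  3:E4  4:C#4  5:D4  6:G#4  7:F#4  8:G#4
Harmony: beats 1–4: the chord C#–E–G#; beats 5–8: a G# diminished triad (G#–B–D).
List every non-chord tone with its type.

The harmony at that moment is C# minor triad (C#, E, G#); D4 is not a chord tone.
It is approached by leap down from G#4 and left by step up to E4.
Leap in, step out — an appoggiatura.
The harmony at that moment is G# diminished triad (G#, B, D); F#4 is not a chord tone.
It is approached by step down from G#4 and left by step up to G#4.
Step away and step back to the same note — a neighbor tone (lower neighbor).

D4 (beat 2) — appoggiatura; F#4 (beat 7) — neighbor tone.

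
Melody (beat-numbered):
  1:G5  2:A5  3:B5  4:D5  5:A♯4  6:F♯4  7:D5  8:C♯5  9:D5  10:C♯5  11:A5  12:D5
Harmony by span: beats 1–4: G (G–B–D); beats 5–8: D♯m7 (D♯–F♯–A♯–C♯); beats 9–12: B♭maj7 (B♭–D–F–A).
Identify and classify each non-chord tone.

The harmony at that moment is G major triad (G, B, D); A5 is not a chord tone.
It is approached by step up from G5 and left by step up to B5.
Step in, step out in the same direction — a passing tone.
The harmony at that moment is D♯ minor seventh chord (D♯, F♯, A♯, C♯); D5 is not a chord tone.
It is approached by leap up from F♯4 and left by step down to C♯5.
Leap in, step out — an appoggiatura.
The harmony at that moment is B♭ major seventh chord (B♭, D, F, A); C♯5 is not a chord tone.
It is approached by step down from D5 and left by leap up to A5.
Step in, leap out — an escape tone.

A5 (beat 2) — passing tone; D5 (beat 7) — appoggiatura; C♯5 (beat 10) — escape tone.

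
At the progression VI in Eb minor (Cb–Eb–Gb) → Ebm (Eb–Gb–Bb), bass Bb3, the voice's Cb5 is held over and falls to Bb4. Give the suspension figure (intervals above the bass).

9–8 suspension.

At the second chord the bass is Bb3. The suspended Cb5 lies a ninth above the bass; after resolving down by step to Bb4, the interval above the bass becomes an octave.
Suspension figures are named by those two intervals: 9–8.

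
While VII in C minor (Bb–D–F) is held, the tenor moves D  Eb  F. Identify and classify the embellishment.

Eb is a passing tone.

The harmony at that moment is Bb major triad (Bb, D, F); Eb is not a chord tone.
It is approached by step up from D and left by step up to F.
Step in, step out in the same direction — a passing tone.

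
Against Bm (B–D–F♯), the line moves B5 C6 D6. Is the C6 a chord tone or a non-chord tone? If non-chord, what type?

The harmony at that moment is B minor triad (B, D, F♯); C6 is not a chord tone.
It is approached by step up from B5 and left by step up to D6.
Step in, step out in the same direction — a passing tone.

Non-chord tone — a passing tone.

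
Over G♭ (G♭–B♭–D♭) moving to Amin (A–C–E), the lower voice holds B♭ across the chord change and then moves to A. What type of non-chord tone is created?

The harmony at that moment is A minor triad (A, C, E); B♭ is not a chord tone.
It is held over (the same pitch as the preceding B♭) and left by step down to A.
Held over from the previous chord and resolving down by step — a suspension.

B♭ is a suspension.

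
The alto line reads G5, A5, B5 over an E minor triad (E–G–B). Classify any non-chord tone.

The harmony at that moment is E minor triad (E, G, B); A5 is not a chord tone.
It is approached by step up from G5 and left by step up to B5.
Step in, step out in the same direction — a passing tone.

A5 is a passing tone.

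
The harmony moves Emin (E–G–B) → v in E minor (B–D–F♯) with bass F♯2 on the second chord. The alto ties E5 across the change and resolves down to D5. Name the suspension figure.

At the second chord the bass is F♯2. The suspended E5 lies a seventh above the bass; after resolving down by step to D5, the interval above the bass becomes a sixth.
Suspension figures are named by those two intervals: 7–6.

7–6 suspension.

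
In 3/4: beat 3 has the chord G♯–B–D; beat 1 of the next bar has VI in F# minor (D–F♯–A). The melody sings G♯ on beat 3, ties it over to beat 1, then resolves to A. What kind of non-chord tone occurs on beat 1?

The harmony at that moment is D major triad (D, F♯, A); G♯ is not a chord tone.
It is held over (the same pitch as the preceding G♯) and left by step up to A.
Held over from the previous chord and resolving up by step — a retardation.

Retardation.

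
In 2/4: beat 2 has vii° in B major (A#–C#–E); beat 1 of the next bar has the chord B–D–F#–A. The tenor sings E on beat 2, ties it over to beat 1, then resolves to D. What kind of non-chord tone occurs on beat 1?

Suspension.

The harmony at that moment is B minor seventh chord (B, D, F#, A); E is not a chord tone.
It is held over (the same pitch as the preceding E) and left by step down to D.
Held over from the previous chord and resolving down by step — a suspension.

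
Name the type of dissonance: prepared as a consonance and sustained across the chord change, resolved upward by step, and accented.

Approach: by preparation — the pitch is first a chord tone, then held (tied or repeated) while the harmony changes under it. Departure: up by step. Metric position: strong.
A prepared dissonance that resolves upward by step — a retardation. (The same figure resolving downward would be a suspension.)

Retardation.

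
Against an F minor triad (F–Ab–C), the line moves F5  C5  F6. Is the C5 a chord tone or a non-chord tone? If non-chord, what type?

F minor triad contains F, Ab, C; C is the fifth, so it is a chord tone.

Chord tone (the fifth of F minor triad).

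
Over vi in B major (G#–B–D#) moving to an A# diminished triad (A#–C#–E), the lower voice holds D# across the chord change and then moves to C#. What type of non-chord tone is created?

D# is a suspension.

The harmony at that moment is A# diminished triad (A#, C#, E); D# is not a chord tone.
It is held over (the same pitch as the preceding D#) and left by step down to C#.
Held over from the previous chord and resolving down by step — a suspension.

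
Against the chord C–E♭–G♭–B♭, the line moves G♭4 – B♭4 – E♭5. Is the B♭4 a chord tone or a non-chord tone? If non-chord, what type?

C half-diminished seventh chord contains C, E♭, G♭, B♭; B♭ is the seventh, so it is a chord tone.

Chord tone (the seventh of C half-diminished seventh chord).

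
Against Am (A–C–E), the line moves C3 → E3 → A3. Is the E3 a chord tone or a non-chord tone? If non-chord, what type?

A minor triad contains A, C, E; E is the fifth, so it is a chord tone.

Chord tone (the fifth of A minor triad).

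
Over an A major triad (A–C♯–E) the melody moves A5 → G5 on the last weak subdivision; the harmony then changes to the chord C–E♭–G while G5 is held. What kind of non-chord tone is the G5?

G5 is an anticipation.

The harmony at that moment is A major triad (A, C♯, E); G5 is not a chord tone.
It is approached by step down from A5 and then sustained as the same pitch into the next harmony.
Arriving early and becoming a chord tone when the harmony changes — an anticipation.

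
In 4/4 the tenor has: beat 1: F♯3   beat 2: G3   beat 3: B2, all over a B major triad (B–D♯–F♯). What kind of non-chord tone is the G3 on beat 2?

Escape tone.

The harmony at that moment is B major triad (B, D♯, F♯); G3 is not a chord tone.
It is approached by step up from F♯3 and left by leap down to B2.
Step in, leap out, on a weak beat — an escape tone.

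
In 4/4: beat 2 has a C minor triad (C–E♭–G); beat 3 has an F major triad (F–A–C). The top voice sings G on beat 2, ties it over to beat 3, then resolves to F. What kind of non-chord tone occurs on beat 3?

Suspension.

The harmony at that moment is F major triad (F, A, C); G is not a chord tone.
It is held over (the same pitch as the preceding G) and left by step down to F.
Held over from the previous chord and resolving down by step — a suspension.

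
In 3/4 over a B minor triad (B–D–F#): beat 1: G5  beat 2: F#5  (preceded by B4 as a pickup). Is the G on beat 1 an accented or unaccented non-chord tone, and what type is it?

The harmony at that moment is B minor triad (B, D, F#); G5 is not a chord tone.
It is approached by leap up from B4 and left by step down to F#5.
Leap in, step out — an appoggiatura.
It falls on the downbeat, so it is accented.

Accented appoggiatura.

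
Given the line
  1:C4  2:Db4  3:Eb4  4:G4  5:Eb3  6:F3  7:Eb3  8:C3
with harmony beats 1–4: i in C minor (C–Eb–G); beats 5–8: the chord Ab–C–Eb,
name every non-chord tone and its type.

Db4 (beat 2) — passing tone; F3 (beat 6) — neighbor tone.

The harmony at that moment is C minor triad (C, Eb, G); Db4 is not a chord tone.
It is approached by step up from C4 and left by step up to Eb4.
Step in, step out in the same direction — a passing tone.
The harmony at that moment is Ab major triad (Ab, C, Eb); F3 is not a chord tone.
It is approached by step up from Eb3 and left by step down to Eb3.
Step away and step back to the same note — a neighbor tone (upper neighbor).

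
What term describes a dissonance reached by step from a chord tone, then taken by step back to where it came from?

Approach: by step. Departure: by step in the opposite direction, back to the starting pitch.
Stepwise on both sides but reversing to return to the same chord tone — a neighbor tone. (Had it continued onward in the same direction it would be a passing tone instead.)

Neighbor tone.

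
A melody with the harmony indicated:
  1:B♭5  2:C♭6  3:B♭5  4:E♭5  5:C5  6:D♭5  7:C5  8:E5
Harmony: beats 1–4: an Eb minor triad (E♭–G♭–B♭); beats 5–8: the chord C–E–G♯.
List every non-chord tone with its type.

The harmony at that moment is E♭ minor triad (E♭, G♭, B♭); C♭6 is not a chord tone.
It is approached by step up from B♭5 and left by step down to B♭5.
Step away and step back to the same note — a neighbor tone (upper neighbor).
The harmony at that moment is C augmented triad (C, E, G♯); D♭5 is not a chord tone.
It is approached by step up from C5 and left by step down to C5.
Step away and step back to the same note — a neighbor tone (upper neighbor).

C♭6 (beat 2) — neighbor tone; D♭5 (beat 6) — neighbor tone.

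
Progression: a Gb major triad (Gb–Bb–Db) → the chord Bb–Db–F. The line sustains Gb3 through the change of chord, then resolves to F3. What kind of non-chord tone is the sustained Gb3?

The harmony at that moment is Bb minor triad (Bb, Db, F); Gb3 is not a chord tone.
It is held over (the same pitch as the preceding Gb3) and left by step down to F3.
Held over from the previous chord and resolving down by step — a suspension.

Gb3 is a suspension.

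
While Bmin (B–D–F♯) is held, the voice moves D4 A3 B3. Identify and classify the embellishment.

The harmony at that moment is B minor triad (B, D, F♯); A3 is not a chord tone.
It is approached by leap down from D4 and left by step up to B3.
Leap in, step out — an appoggiatura.

A3 is an appoggiatura.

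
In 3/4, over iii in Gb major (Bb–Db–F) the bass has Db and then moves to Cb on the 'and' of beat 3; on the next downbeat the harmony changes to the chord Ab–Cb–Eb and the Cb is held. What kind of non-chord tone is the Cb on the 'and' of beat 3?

Anticipation.

The harmony at that moment is Bb minor triad (Bb, Db, F); Cb is not a chord tone.
It is approached by step down from Db and then sustained as the same pitch into the next harmony.
Arriving early and becoming a chord tone when the harmony changes — an anticipation.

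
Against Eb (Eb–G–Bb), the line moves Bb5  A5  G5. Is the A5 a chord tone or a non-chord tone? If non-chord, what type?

Non-chord tone — a passing tone.

The harmony at that moment is Eb major triad (Eb, G, Bb); A5 is not a chord tone.
It is approached by step down from Bb5 and left by step down to G5.
Step in, step out in the same direction — a passing tone.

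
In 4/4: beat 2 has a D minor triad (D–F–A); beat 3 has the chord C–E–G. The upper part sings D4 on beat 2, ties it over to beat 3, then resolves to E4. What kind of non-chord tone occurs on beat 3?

The harmony at that moment is C major triad (C, E, G); D4 is not a chord tone.
It is held over (the same pitch as the preceding D4) and left by step up to E4.
Held over from the previous chord and resolving up by step — a retardation.

Retardation.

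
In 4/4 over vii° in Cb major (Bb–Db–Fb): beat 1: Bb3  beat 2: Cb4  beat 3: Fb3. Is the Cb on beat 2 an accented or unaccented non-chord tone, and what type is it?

The harmony at that moment is Bb diminished triad (Bb, Db, Fb); Cb4 is not a chord tone.
It is approached by step up from Bb3 and left by leap down to Fb3.
Step in, leap out — an escape tone.
It falls on a weak beat, so it is unaccented.

Unaccented escape tone.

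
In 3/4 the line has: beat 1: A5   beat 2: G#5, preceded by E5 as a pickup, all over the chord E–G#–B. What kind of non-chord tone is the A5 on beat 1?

The harmony at that moment is E major triad (E, G#, B); A5 is not a chord tone.
It is approached by leap up from E5 and left by step down to G#5.
Leap in, step out, metrically accented — an appoggiatura.

Appoggiatura.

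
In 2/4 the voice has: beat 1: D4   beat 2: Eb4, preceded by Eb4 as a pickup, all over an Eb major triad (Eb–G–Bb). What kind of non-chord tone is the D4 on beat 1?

Lower neighbor tone.

The harmony at that moment is Eb major triad (Eb, G, Bb); D4 is not a chord tone.
It is approached by step down from Eb4 and left by step up to Eb4.
Step away and step back to the same note — a neighbor tone (lower neighbor).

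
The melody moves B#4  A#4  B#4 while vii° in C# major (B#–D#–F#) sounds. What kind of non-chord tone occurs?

A#4 is a neighbor tone.

The harmony at that moment is B# diminished triad (B#, D#, F#); A#4 is not a chord tone.
It is approached by step down from B#4 and left by step up to B#4.
Step away and step back to the same note — a neighbor tone (lower neighbor).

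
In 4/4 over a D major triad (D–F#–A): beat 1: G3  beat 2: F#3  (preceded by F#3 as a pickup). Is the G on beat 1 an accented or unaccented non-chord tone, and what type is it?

The harmony at that moment is D major triad (D, F#, A); G3 is not a chord tone.
It is approached by step up from F#3 and left by step down to F#3.
Step away and step back to the same note — a neighbor tone (upper neighbor).
It falls on the downbeat, so it is accented.

Accented neighbor tone.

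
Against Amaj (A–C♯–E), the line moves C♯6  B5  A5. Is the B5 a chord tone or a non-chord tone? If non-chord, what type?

The harmony at that moment is A major triad (A, C♯, E); B5 is not a chord tone.
It is approached by step down from C♯6 and left by step down to A5.
Step in, step out in the same direction — a passing tone.

Non-chord tone — a passing tone.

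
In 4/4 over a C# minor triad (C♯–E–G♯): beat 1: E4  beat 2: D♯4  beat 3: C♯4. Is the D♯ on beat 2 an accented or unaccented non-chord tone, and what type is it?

Unaccented passing tone.

The harmony at that moment is C♯ minor triad (C♯, E, G♯); D♯4 is not a chord tone.
It is approached by step down from E4 and left by step down to C♯4.
Step in, step out in the same direction — a passing tone.
It falls on a weak beat, so it is unaccented.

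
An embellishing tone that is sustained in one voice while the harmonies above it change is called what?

Pedal tone.

Approach: none. Departure: none — a single pitch is sustained while the chords change around it, passing through harmonies that do not contain it.
No melodic motion at all; the dissonance is created entirely by the moving harmonies against the stationary note — a pedal tone (pedal point).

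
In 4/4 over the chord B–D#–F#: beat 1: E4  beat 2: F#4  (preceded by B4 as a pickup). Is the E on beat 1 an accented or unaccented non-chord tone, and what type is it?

Accented appoggiatura.

The harmony at that moment is B major triad (B, D#, F#); E4 is not a chord tone.
It is approached by leap down from B4 and left by step up to F#4.
Leap in, step out — an appoggiatura.
It falls on the downbeat, so it is accented.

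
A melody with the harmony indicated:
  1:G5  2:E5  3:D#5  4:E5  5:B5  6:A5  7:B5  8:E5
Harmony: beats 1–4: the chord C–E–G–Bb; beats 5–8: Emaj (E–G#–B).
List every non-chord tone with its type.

The harmony at that moment is C dominant seventh chord (C, E, G, Bb); D#5 is not a chord tone.
It is approached by step down from E5 and left by step up to E5.
Step away and step back to the same note — a neighbor tone (lower neighbor).
The harmony at that moment is E major triad (E, G#, B); A5 is not a chord tone.
It is approached by step down from B5 and left by step up to B5.
Step away and step back to the same note — a neighbor tone (lower neighbor).

D#5 (beat 3) — neighbor tone; A5 (beat 6) — neighbor tone.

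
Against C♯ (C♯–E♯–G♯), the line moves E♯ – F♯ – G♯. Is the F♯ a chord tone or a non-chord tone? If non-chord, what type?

The harmony at that moment is C♯ major triad (C♯, E♯, G♯); F♯ is not a chord tone.
It is approached by step up from E♯ and left by step up to G♯.
Step in, step out in the same direction — a passing tone.

Non-chord tone — a passing tone.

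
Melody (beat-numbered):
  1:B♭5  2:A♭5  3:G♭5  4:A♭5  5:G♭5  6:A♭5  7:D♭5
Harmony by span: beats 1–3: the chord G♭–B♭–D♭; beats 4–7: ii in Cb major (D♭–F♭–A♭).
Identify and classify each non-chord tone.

The harmony at that moment is G♭ major triad (G♭, B♭, D♭); A♭5 is not a chord tone.
It is approached by step down from B♭5 and left by step down to G♭5.
Step in, step out in the same direction — a passing tone.
The harmony at that moment is D♭ minor triad (D♭, F♭, A♭); G♭5 is not a chord tone.
It is approached by step down from A♭5 and left by step up to A♭5.
Step away and step back to the same note — a neighbor tone (lower neighbor).

A♭5 (beat 2) — passing tone; G♭5 (beat 5) — neighbor tone.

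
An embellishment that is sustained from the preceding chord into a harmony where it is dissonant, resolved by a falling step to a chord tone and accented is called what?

Approach: by preparation — the pitch is first a chord tone, then held (tied or repeated) while the harmony changes under it. Departure: down by step. Metric position: strong.
A prepared dissonance that resolves downward by step — a suspension. (The same figure resolving upward would be a retardation.)

Suspension.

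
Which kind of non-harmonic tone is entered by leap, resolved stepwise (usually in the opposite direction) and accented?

Approach: by leap. Departure: by step. Metric position: strong.
Leap in, step out, in a metrically strong position — an appoggiatura. (It is the mirror image of the escape tone, which steps in and leaps out from a weak position.)

Appoggiatura.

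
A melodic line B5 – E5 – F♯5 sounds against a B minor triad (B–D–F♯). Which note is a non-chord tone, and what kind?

The harmony at that moment is B minor triad (B, D, F♯); E5 is not a chord tone.
It is approached by leap down from B5 and left by step up to F♯5.
Leap in, step out — an appoggiatura.

E5 is an appoggiatura.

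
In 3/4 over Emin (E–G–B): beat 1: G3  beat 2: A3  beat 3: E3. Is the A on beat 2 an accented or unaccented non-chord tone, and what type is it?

The harmony at that moment is E minor triad (E, G, B); A3 is not a chord tone.
It is approached by step up from G3 and left by leap down to E3.
Step in, leap out — an escape tone.
It falls on a weak beat, so it is unaccented.

Unaccented escape tone.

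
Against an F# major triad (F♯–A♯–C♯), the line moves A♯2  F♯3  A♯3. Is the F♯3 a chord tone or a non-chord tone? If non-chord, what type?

F# major triad contains F♯, A♯, C♯; F♯ is the root, so it is a chord tone.

Chord tone (the root of F# major triad).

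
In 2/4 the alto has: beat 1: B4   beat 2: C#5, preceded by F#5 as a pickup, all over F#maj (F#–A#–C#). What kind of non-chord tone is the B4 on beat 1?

The harmony at that moment is F# major triad (F#, A#, C#); B4 is not a chord tone.
It is approached by leap down from F#5 and left by step up to C#5.
Leap in, step out, metrically accented — an appoggiatura.

Appoggiatura.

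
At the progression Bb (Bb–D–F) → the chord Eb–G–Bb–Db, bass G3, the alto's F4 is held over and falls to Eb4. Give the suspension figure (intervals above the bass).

At the second chord the bass is G3. The suspended F4 lies a seventh above the bass; after resolving down by step to Eb4, the interval above the bass becomes a sixth.
Suspension figures are named by those two intervals: 7–6.

7–6 suspension.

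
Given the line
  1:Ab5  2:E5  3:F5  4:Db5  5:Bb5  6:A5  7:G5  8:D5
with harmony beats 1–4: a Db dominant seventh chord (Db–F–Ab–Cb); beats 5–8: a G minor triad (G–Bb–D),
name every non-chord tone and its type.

The harmony at that moment is Db dominant seventh chord (Db, F, Ab, Cb); E5 is not a chord tone.
It is approached by leap down from Ab5 and left by step up to F5.
Leap in, step out — an appoggiatura.
The harmony at that moment is G minor triad (G, Bb, D); A5 is not a chord tone.
It is approached by step down from Bb5 and left by step down to G5.
Step in, step out in the same direction — a passing tone.

E5 (beat 2) — appoggiatura; A5 (beat 6) — passing tone.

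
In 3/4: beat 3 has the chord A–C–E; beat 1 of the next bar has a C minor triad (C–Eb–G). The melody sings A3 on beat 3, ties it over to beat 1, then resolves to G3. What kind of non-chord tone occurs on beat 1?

The harmony at that moment is C minor triad (C, Eb, G); A3 is not a chord tone.
It is held over (the same pitch as the preceding A3) and left by step down to G3.
Held over from the previous chord and resolving down by step — a suspension.

Suspension.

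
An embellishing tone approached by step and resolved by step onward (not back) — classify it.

Approach: by step. Departure: by step, continuing in the same direction.
Stepwise on both sides with no change of direction means the note fills in the space between two different chord tones — a passing tone. (Had it turned back to its starting note it would be a neighbor tone instead.)

Passing tone.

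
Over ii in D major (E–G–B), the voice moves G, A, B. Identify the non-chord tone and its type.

The harmony at that moment is E minor triad (E, G, B); A is not a chord tone.
It is approached by step up from G and left by step up to B.
Step in, step out in the same direction — a passing tone.

A is a passing tone.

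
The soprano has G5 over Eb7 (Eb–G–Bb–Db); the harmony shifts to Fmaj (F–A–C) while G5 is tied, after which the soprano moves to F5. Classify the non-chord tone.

The harmony at that moment is F major triad (F, A, C); G5 is not a chord tone.
It is held over (the same pitch as the preceding G5) and left by step down to F5.
Held over from the previous chord and resolving down by step — a suspension.

G5 is a suspension.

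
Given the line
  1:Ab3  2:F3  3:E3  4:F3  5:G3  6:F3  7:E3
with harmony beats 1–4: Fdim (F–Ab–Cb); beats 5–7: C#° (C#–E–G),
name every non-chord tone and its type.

The harmony at that moment is F diminished triad (F, Ab, Cb); E3 is not a chord tone.
It is approached by step down from F3 and left by step up to F3.
Step away and step back to the same note — a neighbor tone (lower neighbor).
The harmony at that moment is C# diminished triad (C#, E, G); F3 is not a chord tone.
It is approached by step down from G3 and left by step down to E3.
Step in, step out in the same direction — a passing tone.

E3 (beat 3) — neighbor tone; F3 (beat 6) — passing tone.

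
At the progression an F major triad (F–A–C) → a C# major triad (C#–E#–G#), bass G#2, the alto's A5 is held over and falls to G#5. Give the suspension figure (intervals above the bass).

At the second chord the bass is G#2. The suspended A5 lies a ninth above the bass; after resolving down by step to G#5, the interval above the bass becomes an octave.
Suspension figures are named by those two intervals: 9–8.

9–8 suspension.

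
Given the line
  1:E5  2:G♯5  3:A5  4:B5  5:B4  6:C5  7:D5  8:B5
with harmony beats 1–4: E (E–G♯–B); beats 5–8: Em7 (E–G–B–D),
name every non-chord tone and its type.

The harmony at that moment is E major triad (E, G♯, B); A5 is not a chord tone.
It is approached by step up from G♯5 and left by step up to B5.
Step in, step out in the same direction — a passing tone.
The harmony at that moment is E minor seventh chord (E, G, B, D); C5 is not a chord tone.
It is approached by step up from B4 and left by step up to D5.
Step in, step out in the same direction — a passing tone.

A5 (beat 3) — passing tone; C5 (beat 6) — passing tone.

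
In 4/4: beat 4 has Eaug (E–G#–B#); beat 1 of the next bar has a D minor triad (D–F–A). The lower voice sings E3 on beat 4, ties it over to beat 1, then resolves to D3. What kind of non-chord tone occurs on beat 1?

Suspension.

The harmony at that moment is D minor triad (D, F, A); E3 is not a chord tone.
It is held over (the same pitch as the preceding E3) and left by step down to D3.
Held over from the previous chord and resolving down by step — a suspension.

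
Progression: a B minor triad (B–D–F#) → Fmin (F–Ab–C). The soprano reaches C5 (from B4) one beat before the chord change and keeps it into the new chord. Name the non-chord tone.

The harmony at that moment is B minor triad (B, D, F#); C5 is not a chord tone.
It is approached by step up from B4 and then sustained as the same pitch into the next harmony.
Arriving early and becoming a chord tone when the harmony changes — an anticipation.

C5 is an anticipation.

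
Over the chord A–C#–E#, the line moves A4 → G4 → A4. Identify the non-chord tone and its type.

G4 is a neighbor tone.

The harmony at that moment is A augmented triad (A, C#, E#); G4 is not a chord tone.
It is approached by step down from A4 and left by step up to A4.
Step away and step back to the same note — a neighbor tone (lower neighbor).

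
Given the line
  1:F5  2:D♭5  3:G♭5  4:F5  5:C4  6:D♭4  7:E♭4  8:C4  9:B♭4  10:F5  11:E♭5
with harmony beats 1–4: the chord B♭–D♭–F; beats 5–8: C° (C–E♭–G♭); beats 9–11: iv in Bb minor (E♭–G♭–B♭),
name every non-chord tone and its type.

G♭5 (beat 3) — appoggiatura; D♭4 (beat 6) — passing tone; F5 (beat 10) — appoggiatura.

The harmony at that moment is B♭ minor triad (B♭, D♭, F); G♭5 is not a chord tone.
It is approached by leap up from D♭5 and left by step down to F5.
Leap in, step out — an appoggiatura.
The harmony at that moment is C diminished triad (C, E♭, G♭); D♭4 is not a chord tone.
It is approached by step up from C4 and left by step up to E♭4.
Step in, step out in the same direction — a passing tone.
The harmony at that moment is E♭ minor triad (E♭, G♭, B♭); F5 is not a chord tone.
It is approached by leap up from B♭4 and left by step down to E♭5.
Leap in, step out — an appoggiatura.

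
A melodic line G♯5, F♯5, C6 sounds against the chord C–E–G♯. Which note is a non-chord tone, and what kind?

The harmony at that moment is C augmented triad (C, E, G♯); F♯5 is not a chord tone.
It is approached by step down from G♯5 and left by leap up to C6.
Step in, leap out — an escape tone.

F♯5 is an escape tone.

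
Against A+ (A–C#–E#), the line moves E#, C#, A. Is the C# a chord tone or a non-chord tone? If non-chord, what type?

Chord tone (the third of A augmented triad).

A augmented triad contains A, C#, E#; C# is the third, so it is a chord tone.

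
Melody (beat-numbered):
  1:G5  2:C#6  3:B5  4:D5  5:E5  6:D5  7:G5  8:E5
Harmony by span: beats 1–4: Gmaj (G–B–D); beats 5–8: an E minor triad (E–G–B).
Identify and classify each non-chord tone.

The harmony at that moment is G major triad (G, B, D); C#6 is not a chord tone.
It is approached by leap up from G5 and left by step down to B5.
Leap in, step out — an appoggiatura.
The harmony at that moment is E minor triad (E, G, B); D5 is not a chord tone.
It is approached by step down from E5 and left by leap up to G5.
Step in, leap out — an escape tone.

C#6 (beat 2) — appoggiatura; D5 (beat 6) — escape tone.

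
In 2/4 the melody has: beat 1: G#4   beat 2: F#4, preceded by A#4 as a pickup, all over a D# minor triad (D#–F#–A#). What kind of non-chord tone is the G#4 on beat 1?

Passing tone.

The harmony at that moment is D# minor triad (D#, F#, A#); G#4 is not a chord tone.
It is approached by step down from A#4 and left by step down to F#4.
Step in, step out in the same direction — a passing tone.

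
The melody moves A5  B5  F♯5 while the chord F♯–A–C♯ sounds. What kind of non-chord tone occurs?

B5 is an escape tone.

The harmony at that moment is F♯ minor triad (F♯, A, C♯); B5 is not a chord tone.
It is approached by step up from A5 and left by leap down to F♯5.
Step in, leap out — an escape tone.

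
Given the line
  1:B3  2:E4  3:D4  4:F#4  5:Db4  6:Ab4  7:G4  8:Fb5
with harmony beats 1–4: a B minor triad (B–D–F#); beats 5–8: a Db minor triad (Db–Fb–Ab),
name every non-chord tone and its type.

The harmony at that moment is B minor triad (B, D, F#); E4 is not a chord tone.
It is approached by leap up from B3 and left by step down to D4.
Leap in, step out — an appoggiatura.
The harmony at that moment is Db minor triad (Db, Fb, Ab); G4 is not a chord tone.
It is approached by step down from Ab4 and left by leap up to Fb5.
Step in, leap out — an escape tone.

E4 (beat 2) — appoggiatura; G4 (beat 7) — escape tone.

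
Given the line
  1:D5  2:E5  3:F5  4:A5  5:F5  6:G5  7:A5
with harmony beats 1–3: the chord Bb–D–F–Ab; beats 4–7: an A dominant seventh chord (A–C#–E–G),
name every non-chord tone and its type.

E5 (beat 2) — passing tone; F5 (beat 5) — appoggiatura.

The harmony at that moment is Bb dominant seventh chord (Bb, D, F, Ab); E5 is not a chord tone.
It is approached by step up from D5 and left by step up to F5.
Step in, step out in the same direction — a passing tone.
The harmony at that moment is A dominant seventh chord (A, C#, E, G); F5 is not a chord tone.
It is approached by leap down from A5 and left by step up to G5.
Leap in, step out — an appoggiatura.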